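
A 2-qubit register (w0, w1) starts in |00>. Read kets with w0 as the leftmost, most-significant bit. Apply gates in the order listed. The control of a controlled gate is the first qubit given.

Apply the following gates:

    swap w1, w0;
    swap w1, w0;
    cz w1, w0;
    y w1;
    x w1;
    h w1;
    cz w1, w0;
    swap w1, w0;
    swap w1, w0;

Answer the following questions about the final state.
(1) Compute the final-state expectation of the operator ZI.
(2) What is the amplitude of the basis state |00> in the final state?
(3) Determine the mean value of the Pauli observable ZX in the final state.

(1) The observable ZI averages to 1.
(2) The amplitude on |00> is sqrt(2)*I/2.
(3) The observable ZX averages to 1.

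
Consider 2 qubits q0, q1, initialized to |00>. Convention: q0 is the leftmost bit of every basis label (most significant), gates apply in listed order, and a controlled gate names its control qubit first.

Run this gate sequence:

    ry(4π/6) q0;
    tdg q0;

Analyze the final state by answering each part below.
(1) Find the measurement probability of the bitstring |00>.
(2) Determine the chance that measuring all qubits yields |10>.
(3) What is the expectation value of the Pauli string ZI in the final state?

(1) The probability of measuring |00> is 1/4.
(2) The probability of measuring |10> is 3/4.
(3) In the final state, ZI has expectation -1/2.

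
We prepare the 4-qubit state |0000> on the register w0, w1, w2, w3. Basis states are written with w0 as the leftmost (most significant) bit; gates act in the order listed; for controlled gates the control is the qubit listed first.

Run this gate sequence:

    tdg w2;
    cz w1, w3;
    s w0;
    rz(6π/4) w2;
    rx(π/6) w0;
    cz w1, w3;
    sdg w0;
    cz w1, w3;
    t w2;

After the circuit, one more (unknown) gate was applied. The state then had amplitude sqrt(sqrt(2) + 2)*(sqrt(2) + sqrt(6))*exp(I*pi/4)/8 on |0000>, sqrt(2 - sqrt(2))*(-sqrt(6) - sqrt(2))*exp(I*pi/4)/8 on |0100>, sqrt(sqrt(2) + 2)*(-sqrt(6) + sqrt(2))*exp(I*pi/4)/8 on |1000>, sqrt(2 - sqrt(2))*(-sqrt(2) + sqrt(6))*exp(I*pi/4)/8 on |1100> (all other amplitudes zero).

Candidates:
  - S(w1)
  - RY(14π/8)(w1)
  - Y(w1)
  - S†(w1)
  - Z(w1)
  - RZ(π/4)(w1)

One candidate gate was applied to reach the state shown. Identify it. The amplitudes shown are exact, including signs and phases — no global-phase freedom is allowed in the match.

It was RY(14π/8)(w1) that produced the state shown.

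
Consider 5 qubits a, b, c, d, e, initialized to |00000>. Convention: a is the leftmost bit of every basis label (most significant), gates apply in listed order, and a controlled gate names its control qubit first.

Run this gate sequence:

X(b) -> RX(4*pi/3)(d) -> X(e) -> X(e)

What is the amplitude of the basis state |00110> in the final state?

The final state's coefficient on |00110> equals 0. Key observation: steps 3-4 multiply out to the identity, so the circuit reduces to the remaining gates.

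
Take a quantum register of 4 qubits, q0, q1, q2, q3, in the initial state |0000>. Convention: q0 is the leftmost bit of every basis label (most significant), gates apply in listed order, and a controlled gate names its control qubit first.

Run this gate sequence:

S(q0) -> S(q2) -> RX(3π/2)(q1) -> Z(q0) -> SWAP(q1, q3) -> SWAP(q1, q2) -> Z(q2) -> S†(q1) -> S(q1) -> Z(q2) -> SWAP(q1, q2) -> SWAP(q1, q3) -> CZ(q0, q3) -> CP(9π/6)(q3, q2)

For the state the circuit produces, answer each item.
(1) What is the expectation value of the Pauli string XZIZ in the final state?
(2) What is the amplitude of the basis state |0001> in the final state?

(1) In the final state, XZIZ has expectation 0. Key observation: gates 5-12 undo each other exactly, leaving only the rest of the circuit to track.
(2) The amplitude on |0001> is 0.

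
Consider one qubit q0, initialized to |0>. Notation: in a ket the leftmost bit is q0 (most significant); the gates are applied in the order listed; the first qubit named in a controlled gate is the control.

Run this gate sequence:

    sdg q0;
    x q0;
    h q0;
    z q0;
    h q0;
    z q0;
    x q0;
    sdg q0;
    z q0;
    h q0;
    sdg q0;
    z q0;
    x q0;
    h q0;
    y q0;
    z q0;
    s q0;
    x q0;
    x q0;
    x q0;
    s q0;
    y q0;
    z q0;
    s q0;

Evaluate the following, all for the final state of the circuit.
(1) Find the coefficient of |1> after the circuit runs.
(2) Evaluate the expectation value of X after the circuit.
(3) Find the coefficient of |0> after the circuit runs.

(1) The amplitude on |1> is 1/2 + I/2.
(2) The expectation value of X is -1.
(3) The amplitude on |0> is -1/2 - I/2.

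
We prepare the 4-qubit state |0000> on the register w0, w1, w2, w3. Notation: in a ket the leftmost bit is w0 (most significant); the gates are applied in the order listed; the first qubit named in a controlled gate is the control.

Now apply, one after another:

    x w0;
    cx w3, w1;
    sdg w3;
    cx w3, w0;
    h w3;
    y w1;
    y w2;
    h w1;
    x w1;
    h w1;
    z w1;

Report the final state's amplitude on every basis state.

The final amplitudes are -sqrt(2)/2 on |1110>, -sqrt(2)/2 on |1111>, and 0 on every other basis state.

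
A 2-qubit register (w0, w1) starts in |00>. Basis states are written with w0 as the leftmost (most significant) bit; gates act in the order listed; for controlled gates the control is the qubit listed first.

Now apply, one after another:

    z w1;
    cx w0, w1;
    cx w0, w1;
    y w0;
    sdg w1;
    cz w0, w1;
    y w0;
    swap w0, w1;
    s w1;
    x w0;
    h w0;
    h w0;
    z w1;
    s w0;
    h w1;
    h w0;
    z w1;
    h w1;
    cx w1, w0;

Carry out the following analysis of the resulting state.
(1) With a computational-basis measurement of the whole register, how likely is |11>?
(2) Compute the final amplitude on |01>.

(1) A full measurement returns |11> with probability 1/2. Key observation: gates 2-3 undo each other exactly, leaving only the rest of the circuit to track.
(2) The final state's coefficient on |01> equals -sqrt(2)*I/2.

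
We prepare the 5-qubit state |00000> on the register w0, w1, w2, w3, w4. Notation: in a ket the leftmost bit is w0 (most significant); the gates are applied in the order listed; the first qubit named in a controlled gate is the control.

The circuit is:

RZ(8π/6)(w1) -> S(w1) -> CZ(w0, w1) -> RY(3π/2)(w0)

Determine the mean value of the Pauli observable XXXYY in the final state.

In the final state, XXXYY has expectation 0.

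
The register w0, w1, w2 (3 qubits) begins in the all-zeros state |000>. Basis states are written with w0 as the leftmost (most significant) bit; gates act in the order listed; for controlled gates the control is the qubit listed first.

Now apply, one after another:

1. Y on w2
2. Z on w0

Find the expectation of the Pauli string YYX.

The expectation value of YYX is 0.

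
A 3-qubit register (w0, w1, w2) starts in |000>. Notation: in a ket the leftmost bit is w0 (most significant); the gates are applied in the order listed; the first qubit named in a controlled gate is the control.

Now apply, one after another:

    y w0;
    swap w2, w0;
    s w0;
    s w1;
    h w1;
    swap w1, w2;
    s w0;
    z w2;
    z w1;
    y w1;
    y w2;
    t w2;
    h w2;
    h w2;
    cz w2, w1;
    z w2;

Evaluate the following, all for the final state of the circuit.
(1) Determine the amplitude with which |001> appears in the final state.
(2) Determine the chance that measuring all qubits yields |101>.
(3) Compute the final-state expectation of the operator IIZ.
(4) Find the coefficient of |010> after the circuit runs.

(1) |001> carries amplitude sqrt(2)*exp(3*I*pi/4)/2 in the final state. Key observation: steps 13-14 multiply out to the identity, so the circuit reduces to the remaining gates.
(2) The probability of measuring |101> is 0.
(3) The expectation value of IIZ is 0.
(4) The final state's coefficient on |010> equals 0.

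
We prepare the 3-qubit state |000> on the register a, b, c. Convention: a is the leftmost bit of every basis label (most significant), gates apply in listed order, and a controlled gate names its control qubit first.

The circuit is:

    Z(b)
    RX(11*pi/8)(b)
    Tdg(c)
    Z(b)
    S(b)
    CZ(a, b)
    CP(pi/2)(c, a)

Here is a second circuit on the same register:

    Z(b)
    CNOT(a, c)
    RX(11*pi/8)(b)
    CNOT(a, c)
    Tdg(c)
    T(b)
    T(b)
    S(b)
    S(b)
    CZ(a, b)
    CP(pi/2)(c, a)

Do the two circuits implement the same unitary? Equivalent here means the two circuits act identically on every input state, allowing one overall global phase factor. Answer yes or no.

Yes — the two circuits implement the same unitary up to a global phase.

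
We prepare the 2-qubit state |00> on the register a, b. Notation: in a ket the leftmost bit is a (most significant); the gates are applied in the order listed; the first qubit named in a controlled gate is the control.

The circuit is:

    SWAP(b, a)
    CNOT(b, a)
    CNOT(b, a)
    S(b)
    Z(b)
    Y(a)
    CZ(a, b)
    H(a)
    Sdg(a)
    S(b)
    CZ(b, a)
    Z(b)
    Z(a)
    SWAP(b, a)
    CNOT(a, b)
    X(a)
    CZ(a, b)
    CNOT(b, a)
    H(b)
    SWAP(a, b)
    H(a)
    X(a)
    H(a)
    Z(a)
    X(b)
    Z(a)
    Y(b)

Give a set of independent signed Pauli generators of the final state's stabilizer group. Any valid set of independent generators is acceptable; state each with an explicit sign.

The final state is stabilized by the group generated by +XZ, +ZY; other independent generating sets are equally valid.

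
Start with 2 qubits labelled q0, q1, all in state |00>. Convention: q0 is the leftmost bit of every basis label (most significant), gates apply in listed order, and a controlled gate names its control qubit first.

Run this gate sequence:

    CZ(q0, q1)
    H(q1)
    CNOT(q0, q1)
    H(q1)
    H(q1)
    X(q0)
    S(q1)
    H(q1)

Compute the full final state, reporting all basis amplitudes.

The final amplitudes are 0 on |00>, 0 on |01>, 1/2 + I/2 on |10>, 1/2 - I/2 on |11>.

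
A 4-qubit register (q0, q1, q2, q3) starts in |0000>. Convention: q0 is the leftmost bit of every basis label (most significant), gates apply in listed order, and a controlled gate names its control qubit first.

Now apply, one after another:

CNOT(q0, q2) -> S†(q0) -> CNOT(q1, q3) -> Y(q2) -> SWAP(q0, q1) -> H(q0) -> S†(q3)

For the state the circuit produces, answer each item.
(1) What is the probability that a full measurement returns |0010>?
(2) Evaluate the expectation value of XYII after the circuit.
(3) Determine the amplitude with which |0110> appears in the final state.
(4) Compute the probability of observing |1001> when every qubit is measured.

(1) The probability of measuring |0010> is 1/2.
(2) The observable XYII averages to 0.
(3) The amplitude on |0110> is 0.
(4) The probability of measuring |1001> is 0.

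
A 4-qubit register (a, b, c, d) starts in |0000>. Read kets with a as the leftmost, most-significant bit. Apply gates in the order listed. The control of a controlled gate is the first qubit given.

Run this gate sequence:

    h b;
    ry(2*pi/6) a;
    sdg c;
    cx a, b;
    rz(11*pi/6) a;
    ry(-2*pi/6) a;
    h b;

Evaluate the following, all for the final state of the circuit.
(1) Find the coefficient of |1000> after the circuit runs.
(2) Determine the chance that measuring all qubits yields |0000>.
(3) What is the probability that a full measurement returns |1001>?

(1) The amplitude on |1000> is sqrt(3)*(1 + exp(5*I*pi/6))*exp(I*pi/12)/4.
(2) A full measurement returns |0000> with probability 3*sqrt(3)/16 + 5/8.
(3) Outcome |1001> occurs with probability 0.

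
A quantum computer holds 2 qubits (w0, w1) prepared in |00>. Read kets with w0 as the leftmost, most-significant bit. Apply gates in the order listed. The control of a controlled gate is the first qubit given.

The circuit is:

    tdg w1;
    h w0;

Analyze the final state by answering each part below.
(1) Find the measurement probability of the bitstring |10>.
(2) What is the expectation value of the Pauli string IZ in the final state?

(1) A full measurement returns |10> with probability 1/2.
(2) In the final state, IZ has expectation 1.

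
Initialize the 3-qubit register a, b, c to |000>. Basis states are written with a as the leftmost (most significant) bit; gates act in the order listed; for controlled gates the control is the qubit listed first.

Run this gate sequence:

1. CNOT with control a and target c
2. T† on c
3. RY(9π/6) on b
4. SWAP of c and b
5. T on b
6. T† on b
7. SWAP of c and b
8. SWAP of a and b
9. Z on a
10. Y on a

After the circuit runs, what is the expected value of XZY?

The observable XZY averages to 0. Key observation: the block from step 4 through step 7 cancels to the identity and can be dropped.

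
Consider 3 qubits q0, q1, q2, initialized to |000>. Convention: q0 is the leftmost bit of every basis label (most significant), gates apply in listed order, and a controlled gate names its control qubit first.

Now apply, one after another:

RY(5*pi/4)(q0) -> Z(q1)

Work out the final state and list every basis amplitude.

After the circuit, the state carries amplitude -sqrt(2 - sqrt(2))/2 on |000>, sqrt(sqrt(2) + 2)/2 on |100>, and 0 on every other basis state.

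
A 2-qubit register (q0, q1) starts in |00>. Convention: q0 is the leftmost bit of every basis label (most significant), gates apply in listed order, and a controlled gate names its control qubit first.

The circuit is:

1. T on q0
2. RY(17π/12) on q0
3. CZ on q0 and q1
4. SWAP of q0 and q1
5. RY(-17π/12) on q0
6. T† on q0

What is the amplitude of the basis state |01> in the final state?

|01> carries amplitude -sqrt(6)/8 - sqrt(2)/8 in the final state.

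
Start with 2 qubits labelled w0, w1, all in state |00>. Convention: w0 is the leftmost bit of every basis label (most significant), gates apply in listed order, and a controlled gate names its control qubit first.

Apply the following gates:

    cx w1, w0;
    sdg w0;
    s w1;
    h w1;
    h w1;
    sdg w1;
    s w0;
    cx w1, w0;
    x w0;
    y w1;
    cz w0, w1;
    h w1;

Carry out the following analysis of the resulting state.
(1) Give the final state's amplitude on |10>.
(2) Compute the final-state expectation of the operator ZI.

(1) The final state's coefficient on |10> equals -sqrt(2)*I/2. Key observation: the block from step 1 through step 8 cancels to the identity and can be dropped.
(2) In the final state, ZI has expectation -1.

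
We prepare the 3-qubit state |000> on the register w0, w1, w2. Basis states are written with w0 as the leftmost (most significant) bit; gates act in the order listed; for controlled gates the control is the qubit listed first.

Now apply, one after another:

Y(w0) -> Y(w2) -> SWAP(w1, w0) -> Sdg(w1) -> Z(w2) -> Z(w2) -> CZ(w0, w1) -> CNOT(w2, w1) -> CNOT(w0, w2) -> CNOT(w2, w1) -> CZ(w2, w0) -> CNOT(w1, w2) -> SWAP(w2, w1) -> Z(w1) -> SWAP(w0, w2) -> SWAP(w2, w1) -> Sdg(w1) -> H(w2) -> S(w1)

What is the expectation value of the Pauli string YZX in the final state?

The observable YZX averages to 0.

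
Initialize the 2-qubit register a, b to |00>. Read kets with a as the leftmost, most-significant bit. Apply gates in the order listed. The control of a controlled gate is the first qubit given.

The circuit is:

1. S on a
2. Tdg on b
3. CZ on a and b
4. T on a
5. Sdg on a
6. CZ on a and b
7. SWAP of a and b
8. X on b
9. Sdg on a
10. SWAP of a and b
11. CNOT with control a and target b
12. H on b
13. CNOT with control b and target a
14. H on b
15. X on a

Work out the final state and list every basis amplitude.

After the circuit, the state carries amplitude 1/2 on |00>, 1/2 on |01>, -1/2 on |10>, 1/2 on |11>.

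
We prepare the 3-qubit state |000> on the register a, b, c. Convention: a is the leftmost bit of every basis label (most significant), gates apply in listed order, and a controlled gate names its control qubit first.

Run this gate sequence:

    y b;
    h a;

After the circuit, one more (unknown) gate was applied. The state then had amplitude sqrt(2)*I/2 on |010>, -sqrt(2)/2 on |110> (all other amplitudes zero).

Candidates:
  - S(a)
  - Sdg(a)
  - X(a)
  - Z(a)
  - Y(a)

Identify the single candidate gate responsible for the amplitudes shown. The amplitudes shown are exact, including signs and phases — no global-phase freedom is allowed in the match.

The unique candidate consistent with the amplitudes is S(a).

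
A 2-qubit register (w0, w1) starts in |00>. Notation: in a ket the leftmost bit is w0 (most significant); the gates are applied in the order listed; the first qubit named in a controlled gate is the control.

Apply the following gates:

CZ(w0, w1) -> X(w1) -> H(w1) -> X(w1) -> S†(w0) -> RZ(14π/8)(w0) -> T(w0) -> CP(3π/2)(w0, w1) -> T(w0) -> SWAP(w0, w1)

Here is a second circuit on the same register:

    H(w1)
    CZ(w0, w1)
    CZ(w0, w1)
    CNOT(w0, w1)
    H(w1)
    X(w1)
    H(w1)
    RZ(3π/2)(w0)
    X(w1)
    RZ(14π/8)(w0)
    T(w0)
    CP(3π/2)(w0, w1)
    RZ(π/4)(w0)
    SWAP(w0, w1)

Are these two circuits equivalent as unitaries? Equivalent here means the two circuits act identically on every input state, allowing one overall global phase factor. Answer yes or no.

Yes: on every input state the two circuits agree up to one overall phase factor.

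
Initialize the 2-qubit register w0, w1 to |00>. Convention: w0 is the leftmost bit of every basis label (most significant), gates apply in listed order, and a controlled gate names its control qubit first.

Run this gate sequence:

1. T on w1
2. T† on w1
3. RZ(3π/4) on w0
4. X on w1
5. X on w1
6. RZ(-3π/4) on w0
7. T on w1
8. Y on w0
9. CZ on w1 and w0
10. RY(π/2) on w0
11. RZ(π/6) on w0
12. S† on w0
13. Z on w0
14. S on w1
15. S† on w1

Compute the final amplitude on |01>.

|01> carries amplitude 0 in the final state. Key observation: gates 2-7 undo each other exactly, leaving only the rest of the circuit to track.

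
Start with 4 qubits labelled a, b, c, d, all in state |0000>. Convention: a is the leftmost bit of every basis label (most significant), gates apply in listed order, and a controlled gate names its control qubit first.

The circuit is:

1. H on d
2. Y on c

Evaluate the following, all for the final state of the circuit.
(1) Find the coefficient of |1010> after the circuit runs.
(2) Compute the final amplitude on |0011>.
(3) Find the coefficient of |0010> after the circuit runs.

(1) The final state's coefficient on |1010> equals 0.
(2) The final state's coefficient on |0011> equals sqrt(2)*I/2.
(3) The amplitude on |0010> is sqrt(2)*I/2.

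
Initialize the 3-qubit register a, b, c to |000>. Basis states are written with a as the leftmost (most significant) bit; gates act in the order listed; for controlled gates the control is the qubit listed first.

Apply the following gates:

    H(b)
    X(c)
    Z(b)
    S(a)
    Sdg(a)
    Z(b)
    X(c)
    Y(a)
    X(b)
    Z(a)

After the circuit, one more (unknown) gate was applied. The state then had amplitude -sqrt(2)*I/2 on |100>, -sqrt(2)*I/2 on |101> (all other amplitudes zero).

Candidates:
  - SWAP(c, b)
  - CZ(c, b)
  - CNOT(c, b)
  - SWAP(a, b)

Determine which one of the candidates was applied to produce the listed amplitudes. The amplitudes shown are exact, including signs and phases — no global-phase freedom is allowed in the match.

The applied gate was SWAP(c, b). Key observation: the block from step 2 through step 7 cancels to the identity and can be dropped.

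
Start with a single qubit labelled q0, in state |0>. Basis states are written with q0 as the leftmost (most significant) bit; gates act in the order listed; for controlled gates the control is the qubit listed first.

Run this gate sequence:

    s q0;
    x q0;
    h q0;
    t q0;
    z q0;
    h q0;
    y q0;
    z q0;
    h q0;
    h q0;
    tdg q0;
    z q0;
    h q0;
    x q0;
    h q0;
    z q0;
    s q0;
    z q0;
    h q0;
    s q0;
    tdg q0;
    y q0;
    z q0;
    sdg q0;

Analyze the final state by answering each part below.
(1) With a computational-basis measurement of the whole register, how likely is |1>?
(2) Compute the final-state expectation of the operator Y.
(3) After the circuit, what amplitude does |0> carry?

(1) The probability of measuring |1> is 1/4. Key observation: steps 13-16 multiply out to the identity, so the circuit reduces to the remaining gates.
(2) The expectation value of Y is 1/2 - sqrt(2)/4.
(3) The final state's coefficient on |0> equals sqrt(2)*(-exp(I*pi/4) + exp(3*I*pi/4) + 2*I)/4.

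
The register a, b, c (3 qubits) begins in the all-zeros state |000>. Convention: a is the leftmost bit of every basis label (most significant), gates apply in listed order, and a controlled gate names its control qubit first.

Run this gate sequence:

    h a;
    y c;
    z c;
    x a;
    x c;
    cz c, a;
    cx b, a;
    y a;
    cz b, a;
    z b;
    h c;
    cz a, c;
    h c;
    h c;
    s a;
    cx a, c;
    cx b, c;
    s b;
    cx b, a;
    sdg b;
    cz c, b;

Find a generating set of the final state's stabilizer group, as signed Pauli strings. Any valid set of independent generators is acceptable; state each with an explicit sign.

The stabilizer group can be generated by +YIZ, +ZIX, +IZI, among other valid generating sets. Key observation: the block from step 13 through step 14 cancels to the identity and can be dropped.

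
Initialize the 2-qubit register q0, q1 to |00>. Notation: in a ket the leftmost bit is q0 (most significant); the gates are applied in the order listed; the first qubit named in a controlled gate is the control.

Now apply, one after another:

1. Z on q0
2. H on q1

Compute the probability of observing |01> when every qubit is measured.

Outcome |01> occurs with probability 1/2.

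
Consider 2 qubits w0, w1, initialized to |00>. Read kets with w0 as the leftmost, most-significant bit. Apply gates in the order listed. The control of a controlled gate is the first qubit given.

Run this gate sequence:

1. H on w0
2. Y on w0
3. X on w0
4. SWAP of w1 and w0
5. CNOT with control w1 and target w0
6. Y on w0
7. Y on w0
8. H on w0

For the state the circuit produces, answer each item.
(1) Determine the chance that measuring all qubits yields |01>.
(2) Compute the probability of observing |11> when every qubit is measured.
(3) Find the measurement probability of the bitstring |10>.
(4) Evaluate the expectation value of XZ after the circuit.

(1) The probability of measuring |01> is 1/4.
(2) The probability of measuring |11> is 1/4.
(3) The probability of measuring |10> is 1/4.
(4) The expectation value of XZ is 1.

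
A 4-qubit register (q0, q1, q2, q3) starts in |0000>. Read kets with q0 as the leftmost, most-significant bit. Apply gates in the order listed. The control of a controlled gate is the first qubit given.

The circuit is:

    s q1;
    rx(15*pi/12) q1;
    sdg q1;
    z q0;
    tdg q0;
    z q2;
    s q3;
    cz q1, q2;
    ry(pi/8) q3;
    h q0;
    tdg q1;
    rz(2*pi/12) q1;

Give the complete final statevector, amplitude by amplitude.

After the circuit, the state carries amplitude sqrt(4 - 2*sqrt(2))*exp(11*I*pi/12)*cos(pi/16)/4 on |0000>, sqrt(4 - 2*sqrt(2))*exp(11*I*pi/12)*sin(pi/16)/4 on |0001>, 0 on |0010>, 0 on |0011>, sqrt(2*sqrt(2) + 4)*exp(5*I*pi/6)*cos(pi/16)/4 on |0100>, sqrt(2*sqrt(2) + 4)*exp(5*I*pi/6)*sin(pi/16)/4 on |0101>, 0 on |0110>, 0 on |0111>, sqrt(4 - 2*sqrt(2))*exp(11*I*pi/12)*cos(pi/16)/4 on |1000>, sqrt(4 - 2*sqrt(2))*exp(11*I*pi/12)*sin(pi/16)/4 on |1001>, 0 on |1010>, 0 on |1011>, sqrt(2*sqrt(2) + 4)*exp(5*I*pi/6)*cos(pi/16)/4 on |1100>, sqrt(2*sqrt(2) + 4)*exp(5*I*pi/6)*sin(pi/16)/4 on |1101>, 0 on |1110>, 0 on |1111>.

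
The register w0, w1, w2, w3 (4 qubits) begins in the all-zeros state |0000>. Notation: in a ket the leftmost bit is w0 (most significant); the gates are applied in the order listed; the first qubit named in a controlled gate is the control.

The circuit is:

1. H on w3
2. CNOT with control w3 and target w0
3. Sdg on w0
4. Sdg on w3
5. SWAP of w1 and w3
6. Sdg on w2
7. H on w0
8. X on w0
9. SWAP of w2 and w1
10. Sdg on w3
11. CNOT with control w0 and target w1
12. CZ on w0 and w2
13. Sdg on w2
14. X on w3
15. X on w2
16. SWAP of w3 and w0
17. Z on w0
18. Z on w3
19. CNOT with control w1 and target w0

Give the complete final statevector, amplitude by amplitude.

After the circuit, the state carries amplitude -I/2 on |0101>, 1/2 on |0111>, I/2 on |1000>, -1/2 on |1010>, and 0 on every other basis state.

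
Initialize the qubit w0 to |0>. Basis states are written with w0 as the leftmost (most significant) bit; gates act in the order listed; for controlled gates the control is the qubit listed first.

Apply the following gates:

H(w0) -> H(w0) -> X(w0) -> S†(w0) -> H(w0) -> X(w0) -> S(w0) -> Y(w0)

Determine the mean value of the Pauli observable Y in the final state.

The observable Y averages to -1.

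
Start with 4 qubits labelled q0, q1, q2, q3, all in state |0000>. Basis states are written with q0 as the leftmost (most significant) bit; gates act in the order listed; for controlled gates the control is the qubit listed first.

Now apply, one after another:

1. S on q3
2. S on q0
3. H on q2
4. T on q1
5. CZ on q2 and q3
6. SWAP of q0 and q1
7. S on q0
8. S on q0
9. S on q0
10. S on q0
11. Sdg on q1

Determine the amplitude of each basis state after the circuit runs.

The resulting statevector has amplitude sqrt(2)/2 on |0000>, sqrt(2)/2 on |0010>, and 0 on every other basis state. Key observation: steps 7-10 multiply out to the identity, so the circuit reduces to the remaining gates.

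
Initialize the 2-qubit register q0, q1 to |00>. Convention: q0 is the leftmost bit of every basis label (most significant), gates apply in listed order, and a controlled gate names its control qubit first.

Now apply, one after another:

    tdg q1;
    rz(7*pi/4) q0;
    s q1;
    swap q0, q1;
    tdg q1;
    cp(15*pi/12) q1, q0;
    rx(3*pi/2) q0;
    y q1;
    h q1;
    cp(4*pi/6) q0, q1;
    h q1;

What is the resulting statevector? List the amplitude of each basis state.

After the circuit, the state carries amplitude 0 on |00>, sqrt(2)*exp(5*I*pi/8)/2 on |01>, sqrt(2)*(-exp(I*pi/8) + exp(19*I*pi/24))/4 on |10>, sqrt(2)*(-exp(19*I*pi/24) - exp(I*pi/8))/4 on |11>.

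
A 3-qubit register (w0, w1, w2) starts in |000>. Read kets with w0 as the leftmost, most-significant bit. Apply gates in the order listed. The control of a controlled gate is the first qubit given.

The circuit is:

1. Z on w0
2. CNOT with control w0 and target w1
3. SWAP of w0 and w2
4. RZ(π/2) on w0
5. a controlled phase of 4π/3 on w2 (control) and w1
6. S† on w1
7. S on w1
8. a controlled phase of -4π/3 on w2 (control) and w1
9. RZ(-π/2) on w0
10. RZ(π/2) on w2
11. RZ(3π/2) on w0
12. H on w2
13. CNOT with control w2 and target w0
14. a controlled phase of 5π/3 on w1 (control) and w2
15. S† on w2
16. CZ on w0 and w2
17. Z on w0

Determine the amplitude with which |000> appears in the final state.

The final state's coefficient on |000> equals -sqrt(2)/2. Key observation: gates 4-9 undo each other exactly, leaving only the rest of the circuit to track.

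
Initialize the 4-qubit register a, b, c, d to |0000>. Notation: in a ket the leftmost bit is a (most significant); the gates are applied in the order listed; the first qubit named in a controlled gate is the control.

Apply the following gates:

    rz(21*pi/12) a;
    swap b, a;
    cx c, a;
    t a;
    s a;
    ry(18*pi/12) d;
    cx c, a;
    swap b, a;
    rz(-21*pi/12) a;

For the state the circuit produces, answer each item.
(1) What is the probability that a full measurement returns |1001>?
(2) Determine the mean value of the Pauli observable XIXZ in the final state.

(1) The probability of measuring |1001> is 0.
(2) The observable XIXZ averages to 0.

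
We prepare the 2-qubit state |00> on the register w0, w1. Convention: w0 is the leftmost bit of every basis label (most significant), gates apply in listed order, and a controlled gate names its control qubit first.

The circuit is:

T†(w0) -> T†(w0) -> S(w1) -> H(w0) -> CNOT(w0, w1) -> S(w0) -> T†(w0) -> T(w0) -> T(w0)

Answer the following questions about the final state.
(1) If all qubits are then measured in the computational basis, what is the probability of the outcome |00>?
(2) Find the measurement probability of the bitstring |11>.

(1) Outcome |00> occurs with probability 1/2.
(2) A full measurement returns |11> with probability 1/2.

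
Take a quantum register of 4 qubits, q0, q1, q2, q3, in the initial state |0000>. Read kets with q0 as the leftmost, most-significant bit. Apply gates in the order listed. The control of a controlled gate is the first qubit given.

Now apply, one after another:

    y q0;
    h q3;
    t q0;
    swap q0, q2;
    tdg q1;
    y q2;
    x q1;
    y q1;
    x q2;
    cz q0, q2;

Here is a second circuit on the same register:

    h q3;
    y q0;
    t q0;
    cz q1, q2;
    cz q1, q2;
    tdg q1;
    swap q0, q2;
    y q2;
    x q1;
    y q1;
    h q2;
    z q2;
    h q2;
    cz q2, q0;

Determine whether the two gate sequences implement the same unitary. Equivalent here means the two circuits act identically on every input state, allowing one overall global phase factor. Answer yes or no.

Yes: on every input state the two circuits agree up to one overall phase factor.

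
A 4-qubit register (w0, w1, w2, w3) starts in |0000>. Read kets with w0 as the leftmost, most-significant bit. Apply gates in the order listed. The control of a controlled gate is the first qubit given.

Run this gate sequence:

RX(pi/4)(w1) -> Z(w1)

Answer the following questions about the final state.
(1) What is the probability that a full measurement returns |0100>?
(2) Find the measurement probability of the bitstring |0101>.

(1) The probability of measuring |0100> is 1/2 - sqrt(2)/4.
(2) Outcome |0101> occurs with probability 0.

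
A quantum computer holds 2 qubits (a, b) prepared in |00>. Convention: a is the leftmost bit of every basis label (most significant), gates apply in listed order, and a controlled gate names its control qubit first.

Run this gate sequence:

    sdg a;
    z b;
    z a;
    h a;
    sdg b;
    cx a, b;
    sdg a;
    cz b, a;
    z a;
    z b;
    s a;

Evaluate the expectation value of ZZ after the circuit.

The expectation value of ZZ is 1.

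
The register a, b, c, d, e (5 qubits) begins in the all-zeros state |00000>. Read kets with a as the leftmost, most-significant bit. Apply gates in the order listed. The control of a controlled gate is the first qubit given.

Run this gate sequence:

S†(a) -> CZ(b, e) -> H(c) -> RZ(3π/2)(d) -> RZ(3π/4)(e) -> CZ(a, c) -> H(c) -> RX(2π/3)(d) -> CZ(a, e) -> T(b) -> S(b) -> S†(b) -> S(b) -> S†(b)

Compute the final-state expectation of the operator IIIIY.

In the final state, IIIIY has expectation 0.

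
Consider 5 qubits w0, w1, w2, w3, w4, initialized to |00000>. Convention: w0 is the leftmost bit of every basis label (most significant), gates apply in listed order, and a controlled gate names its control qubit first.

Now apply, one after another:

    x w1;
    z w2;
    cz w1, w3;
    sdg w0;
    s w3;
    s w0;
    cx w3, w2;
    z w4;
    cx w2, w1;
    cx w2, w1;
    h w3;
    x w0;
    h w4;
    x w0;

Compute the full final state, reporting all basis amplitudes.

The resulting statevector has amplitude 1/2 on |01000>, 1/2 on |01001>, 1/2 on |01010>, 1/2 on |01011>, and 0 on every other basis state.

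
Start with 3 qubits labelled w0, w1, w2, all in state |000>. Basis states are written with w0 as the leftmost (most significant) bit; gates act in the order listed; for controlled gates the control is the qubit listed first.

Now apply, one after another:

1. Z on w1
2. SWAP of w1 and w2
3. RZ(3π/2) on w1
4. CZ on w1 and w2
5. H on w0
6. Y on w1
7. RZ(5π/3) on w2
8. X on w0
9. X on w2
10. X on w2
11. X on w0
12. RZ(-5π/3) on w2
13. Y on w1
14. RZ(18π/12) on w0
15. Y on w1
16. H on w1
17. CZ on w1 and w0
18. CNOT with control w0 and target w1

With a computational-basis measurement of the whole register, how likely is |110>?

The probability of measuring |110> is 1/4. Key observation: the block from step 6 through step 13 cancels to the identity and can be dropped.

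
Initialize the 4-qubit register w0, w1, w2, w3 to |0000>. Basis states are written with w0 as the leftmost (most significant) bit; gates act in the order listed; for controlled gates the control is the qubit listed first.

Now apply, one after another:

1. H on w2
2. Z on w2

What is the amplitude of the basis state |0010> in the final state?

The final state's coefficient on |0010> equals -sqrt(2)/2.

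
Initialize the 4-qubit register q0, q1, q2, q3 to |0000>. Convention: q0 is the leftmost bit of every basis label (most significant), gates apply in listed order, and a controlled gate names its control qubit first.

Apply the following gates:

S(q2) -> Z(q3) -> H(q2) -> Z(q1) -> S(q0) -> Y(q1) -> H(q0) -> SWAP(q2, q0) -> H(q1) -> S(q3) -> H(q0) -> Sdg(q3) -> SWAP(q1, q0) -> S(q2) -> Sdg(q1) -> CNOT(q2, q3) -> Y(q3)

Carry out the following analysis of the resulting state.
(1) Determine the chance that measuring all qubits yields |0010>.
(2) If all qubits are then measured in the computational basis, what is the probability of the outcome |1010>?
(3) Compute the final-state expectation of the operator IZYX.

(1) Outcome |0010> occurs with probability 1/4.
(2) The probability of measuring |1010> is 1/4.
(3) In the final state, IZYX has expectation -1.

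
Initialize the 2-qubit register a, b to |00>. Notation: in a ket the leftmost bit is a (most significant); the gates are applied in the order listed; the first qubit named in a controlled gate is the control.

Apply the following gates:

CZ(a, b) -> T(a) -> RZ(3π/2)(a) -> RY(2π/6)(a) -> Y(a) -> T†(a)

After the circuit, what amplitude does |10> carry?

The amplitude on |10> is -sqrt(3)*I/2.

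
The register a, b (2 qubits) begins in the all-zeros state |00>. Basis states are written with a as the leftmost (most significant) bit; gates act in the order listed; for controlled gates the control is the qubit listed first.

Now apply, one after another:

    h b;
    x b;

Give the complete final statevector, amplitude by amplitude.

The resulting statevector has amplitude sqrt(2)/2 on |00>, sqrt(2)/2 on |01>, 0 on |10>, 0 on |11>.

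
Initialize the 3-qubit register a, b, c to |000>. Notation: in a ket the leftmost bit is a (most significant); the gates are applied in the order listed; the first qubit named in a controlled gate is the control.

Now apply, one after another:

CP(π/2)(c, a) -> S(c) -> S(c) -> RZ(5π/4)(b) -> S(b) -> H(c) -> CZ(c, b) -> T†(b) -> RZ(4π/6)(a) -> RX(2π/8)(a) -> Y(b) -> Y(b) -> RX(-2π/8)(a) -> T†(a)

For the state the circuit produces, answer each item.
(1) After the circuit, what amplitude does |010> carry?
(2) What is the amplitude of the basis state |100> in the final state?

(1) The amplitude on |010> is 0.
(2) The final state's coefficient on |100> equals 0.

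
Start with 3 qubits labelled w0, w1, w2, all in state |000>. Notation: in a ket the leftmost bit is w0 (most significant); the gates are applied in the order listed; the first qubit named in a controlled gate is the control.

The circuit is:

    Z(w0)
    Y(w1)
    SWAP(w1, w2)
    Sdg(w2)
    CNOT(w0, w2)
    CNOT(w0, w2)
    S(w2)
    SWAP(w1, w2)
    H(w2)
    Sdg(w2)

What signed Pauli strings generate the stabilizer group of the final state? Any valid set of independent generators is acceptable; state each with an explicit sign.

The stabilizer group can be generated by -IIY, +ZII, -IZI, among other valid generating sets.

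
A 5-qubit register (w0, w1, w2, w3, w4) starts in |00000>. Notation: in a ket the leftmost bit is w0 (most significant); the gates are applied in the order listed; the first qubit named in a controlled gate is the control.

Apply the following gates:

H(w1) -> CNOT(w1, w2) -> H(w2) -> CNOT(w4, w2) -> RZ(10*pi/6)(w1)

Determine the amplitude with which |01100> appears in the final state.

The final state's coefficient on |01100> equals -exp(5*I*pi/6)/2.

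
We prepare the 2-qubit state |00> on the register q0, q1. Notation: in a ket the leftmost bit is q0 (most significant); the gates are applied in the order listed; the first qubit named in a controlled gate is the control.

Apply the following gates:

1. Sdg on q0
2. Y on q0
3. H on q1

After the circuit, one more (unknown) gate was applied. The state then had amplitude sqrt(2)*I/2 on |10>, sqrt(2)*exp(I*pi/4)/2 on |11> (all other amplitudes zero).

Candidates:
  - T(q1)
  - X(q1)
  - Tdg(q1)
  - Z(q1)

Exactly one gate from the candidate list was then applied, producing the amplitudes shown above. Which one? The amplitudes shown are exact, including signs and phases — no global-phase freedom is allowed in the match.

The unique candidate consistent with the amplitudes is Tdg(q1).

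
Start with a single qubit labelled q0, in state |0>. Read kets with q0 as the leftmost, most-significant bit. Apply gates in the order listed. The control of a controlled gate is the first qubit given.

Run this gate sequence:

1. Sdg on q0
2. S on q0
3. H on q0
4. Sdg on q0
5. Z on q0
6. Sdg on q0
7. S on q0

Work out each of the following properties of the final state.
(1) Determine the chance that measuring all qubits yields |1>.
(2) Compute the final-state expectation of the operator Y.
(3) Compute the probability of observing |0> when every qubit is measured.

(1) Outcome |1> occurs with probability 1/2.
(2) In the final state, Y has expectation 1.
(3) The probability of measuring |0> is 1/2.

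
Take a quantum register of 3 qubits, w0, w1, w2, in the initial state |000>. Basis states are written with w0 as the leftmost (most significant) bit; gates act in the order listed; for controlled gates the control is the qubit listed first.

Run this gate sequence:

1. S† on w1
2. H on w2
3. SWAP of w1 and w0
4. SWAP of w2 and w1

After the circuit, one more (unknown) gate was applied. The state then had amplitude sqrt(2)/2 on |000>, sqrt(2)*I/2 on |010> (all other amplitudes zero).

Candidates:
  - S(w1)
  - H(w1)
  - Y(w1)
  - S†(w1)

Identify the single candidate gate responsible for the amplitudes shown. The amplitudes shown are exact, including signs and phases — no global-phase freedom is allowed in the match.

The applied gate was S(w1).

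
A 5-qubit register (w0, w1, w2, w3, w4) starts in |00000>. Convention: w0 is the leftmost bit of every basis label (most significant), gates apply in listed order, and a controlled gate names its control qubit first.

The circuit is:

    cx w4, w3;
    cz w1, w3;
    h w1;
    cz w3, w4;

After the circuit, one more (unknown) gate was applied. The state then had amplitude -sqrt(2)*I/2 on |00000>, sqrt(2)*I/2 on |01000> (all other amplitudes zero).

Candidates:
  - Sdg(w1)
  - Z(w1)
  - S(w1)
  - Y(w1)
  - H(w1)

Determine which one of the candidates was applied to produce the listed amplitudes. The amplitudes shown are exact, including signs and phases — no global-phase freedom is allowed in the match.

It was Y(w1) that produced the state shown.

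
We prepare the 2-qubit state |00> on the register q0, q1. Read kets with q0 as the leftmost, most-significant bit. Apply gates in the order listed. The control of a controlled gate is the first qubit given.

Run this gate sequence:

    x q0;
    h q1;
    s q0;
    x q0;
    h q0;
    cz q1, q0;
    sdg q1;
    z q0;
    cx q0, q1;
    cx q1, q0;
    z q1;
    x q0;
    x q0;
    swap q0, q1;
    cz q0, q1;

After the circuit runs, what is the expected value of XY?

The expectation value of XY is -1.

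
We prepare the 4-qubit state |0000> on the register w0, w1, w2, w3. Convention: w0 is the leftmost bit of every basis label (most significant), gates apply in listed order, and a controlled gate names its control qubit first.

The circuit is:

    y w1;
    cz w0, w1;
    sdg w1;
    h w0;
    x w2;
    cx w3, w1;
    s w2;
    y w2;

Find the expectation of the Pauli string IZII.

The expectation value of IZII is -1.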